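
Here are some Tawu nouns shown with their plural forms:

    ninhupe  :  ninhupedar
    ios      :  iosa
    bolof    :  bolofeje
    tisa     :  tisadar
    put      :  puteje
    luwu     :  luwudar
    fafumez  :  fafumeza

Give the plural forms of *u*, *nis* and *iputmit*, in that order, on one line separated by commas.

udar, nisa, iputmiteje

Looking at the final sound of each stem: -a when the stem ends in a sibilant (*ios*, *fafumez*); -eje when the stem ends in a non-sibilant consonant (*bolof*, *put*); -dar when the stem ends in a vowel (*ninhupe*, *tisa*, *luwu*).
*u*: final sound = /u/, a vowel → -dar → *udar*.
*nis* — final sound /s/ (a sibilant) → -a → *nisa*.
The final sound of *iputmit* is /t/, which is a non-sibilant consonant, so the suffix is -eje, giving *iputmiteje*.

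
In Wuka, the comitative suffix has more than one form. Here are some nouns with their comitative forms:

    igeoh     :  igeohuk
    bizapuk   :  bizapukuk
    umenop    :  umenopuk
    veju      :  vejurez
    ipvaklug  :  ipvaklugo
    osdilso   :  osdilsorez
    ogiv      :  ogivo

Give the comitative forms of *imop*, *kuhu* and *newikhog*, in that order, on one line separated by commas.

The pattern is voicing of the final sound: -uk when the stem ends in a voiceless consonant (*igeoh*, *bizapuk*, *umenop*); -o when the stem ends in a voiced consonant (*ipvaklug*, *ogiv*); -rez when the stem ends in a vowel (*veju*, *osdilso*).
*imop*: final sound = /p/, a voiceless consonant → -uk → *imopuk*.
*kuhu*: final sound = /u/, a vowel → -rez → *kuhurez*.
Since the final sound of *newikhog* is /g/ (a voiced consonant), it takes -o, giving *newikhogo*.

imopuk, kuhurez, newikhogo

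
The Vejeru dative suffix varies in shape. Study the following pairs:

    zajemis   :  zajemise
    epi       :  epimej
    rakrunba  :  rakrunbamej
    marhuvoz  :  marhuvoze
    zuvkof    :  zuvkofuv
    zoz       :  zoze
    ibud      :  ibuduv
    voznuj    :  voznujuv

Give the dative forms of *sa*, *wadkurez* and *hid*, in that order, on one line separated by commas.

The alternation tracks the final sound of the stem — -e when the stem ends in a sibilant (*zajemis*, *marhuvoz*, *zoz*); -uv when the stem ends in a non-sibilant consonant (*zuvkof*, *ibud*, *voznuj*); -mej when the stem ends in a vowel (*epi*, *rakrunba*).
Since the final sound of *sa* is /a/ (a vowel), it takes -mej, giving *samej*.
Since the final sound of *wadkurez* is /z/ (a sibilant), it takes -e, giving *wadkureze*.
*hid*: final sound = /d/, a non-sibilant consonant → -uv → *hiduv*.

samej, wadkureze, hiduv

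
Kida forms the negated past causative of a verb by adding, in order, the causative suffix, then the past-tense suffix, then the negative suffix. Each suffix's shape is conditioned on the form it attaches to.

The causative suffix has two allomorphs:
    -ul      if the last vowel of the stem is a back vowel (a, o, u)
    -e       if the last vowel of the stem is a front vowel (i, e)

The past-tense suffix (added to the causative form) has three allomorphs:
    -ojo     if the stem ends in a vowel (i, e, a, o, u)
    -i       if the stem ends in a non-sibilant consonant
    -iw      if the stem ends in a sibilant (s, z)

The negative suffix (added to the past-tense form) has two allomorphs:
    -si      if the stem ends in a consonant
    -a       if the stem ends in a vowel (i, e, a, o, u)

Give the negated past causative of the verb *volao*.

The last vowel of *volao* is /o/, which is a back vowel, so the causative suffix is -ul, giving *volaoul*.
Since the final sound of the causative form *volaoul* is /l/ (a non-sibilant consonant), it takes -i, giving *volaouli*.
The final sound of the past-tense form *volaouli* is /i/, which is a vowel, so the negative suffix is -a, giving *volaoulia*.

volaoulia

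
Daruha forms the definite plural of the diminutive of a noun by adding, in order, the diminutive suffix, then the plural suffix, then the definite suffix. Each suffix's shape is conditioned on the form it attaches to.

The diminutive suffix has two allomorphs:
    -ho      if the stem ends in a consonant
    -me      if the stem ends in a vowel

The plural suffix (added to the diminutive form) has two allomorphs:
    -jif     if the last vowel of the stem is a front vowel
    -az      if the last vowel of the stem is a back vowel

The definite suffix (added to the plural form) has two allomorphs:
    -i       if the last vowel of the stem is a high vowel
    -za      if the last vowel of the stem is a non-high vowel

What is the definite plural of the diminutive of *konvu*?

konvumejifi

*konvu*: final sound = /u/, a vowel → -me → *konvume*.
The diminutive form *konvume* — last vowel /e/ (a front vowel) → -jif → *konvumejif*.
The plural form *konvumejif* — last vowel /i/ (a high vowel) → -i → *konvumejifi*.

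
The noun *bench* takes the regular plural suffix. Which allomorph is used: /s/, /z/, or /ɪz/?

The stem *bench* ends in a sibilant (/s, z, ʃ, ʒ, tʃ, dʒ/).
The plural suffix surfaces as /ɪz/ after sibilants, /s/ after other voiceless consonants, and /z/ after other voiced sounds.
So the plural -s on *bench* is pronounced /ɪz/.

/ɪz/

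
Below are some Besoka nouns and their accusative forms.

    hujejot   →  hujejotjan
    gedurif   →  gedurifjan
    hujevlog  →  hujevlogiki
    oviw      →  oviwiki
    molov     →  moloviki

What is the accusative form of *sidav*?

sidaviki

Looking at the final consonant of each stem: -jan when the stem ends in a voiceless consonant (*hujejot*, *gedurif*); -iki when the stem ends in a voiced consonant (*hujevlog*, *oviw*, *molov*).
*sidav*: final consonant = /v/, voiced → -iki → *sidaviki*.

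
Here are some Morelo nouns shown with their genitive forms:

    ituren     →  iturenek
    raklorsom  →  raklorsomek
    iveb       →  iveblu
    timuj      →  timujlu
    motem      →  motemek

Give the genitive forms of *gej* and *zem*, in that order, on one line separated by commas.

Looking at the final consonant of each stem: -ek when the stem ends in a nasal (*ituren*, *raklorsom*, *motem*); -lu when the stem ends in a non-nasal consonant (*iveb*, *timuj*).
*gej*: final consonant = /j/, non-nasal → -lu → *gejlu*.
*zem* — final consonant /m/ (a nasal) → -ek → *zemek*.

gejlu, zemek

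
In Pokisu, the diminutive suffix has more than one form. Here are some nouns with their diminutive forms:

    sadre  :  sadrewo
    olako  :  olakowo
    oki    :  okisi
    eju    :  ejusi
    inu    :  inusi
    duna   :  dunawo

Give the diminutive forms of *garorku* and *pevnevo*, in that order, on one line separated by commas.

The suffix is conditioned by the last vowel: -si when the last vowel of the stem is a high vowel (*oki*, *eju*, *inu*); -wo when the last vowel of the stem is a non-high vowel (*sadre*, *olako*, *duna*).
*garorku*: last vowel = /u/, a high vowel → -si → *garorkusi*.
The last vowel of *pevnevo* is /o/, which is a non-high vowel, so the suffix is -wo, giving *pevnevowo*.

garorkusi, pevnevowo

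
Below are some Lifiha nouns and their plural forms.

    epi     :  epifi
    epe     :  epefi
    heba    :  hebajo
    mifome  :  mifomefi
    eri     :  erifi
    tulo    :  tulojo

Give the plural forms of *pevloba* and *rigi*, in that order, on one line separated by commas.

pevlobajo, rigifi

The suffix is conditioned by the last vowel: -fi when the last vowel of the stem is a front vowel (*epi*, *epe*, *mifome*, *eri*); -jo when the last vowel of the stem is a back vowel (*heba*, *tulo*).
Since the last vowel of *pevloba* is /a/ (a back vowel), it takes -jo, giving *pevlobajo*.
*rigi* — last vowel /i/ (a front vowel) → -fi → *rigifi*.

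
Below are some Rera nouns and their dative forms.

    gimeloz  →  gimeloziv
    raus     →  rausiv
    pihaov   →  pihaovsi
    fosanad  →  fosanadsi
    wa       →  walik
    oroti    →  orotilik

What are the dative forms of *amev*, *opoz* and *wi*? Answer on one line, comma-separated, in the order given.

Looking at the final sound of each stem: -iv when the stem ends in a sibilant (*gimeloz*, *raus*); -si when the stem ends in a non-sibilant consonant (*pihaov*, *fosanad*); -lik when the stem ends in a vowel (*wa*, *oroti*).
*amev* — final sound /v/ (a non-sibilant consonant) → -si → *amevsi*.
*opoz*: final sound = /z/, a sibilant → -iv → *opoziv*.
*wi* — final sound /i/ (a vowel) → -lik → *wilik*.

amevsi, opoziv, wilik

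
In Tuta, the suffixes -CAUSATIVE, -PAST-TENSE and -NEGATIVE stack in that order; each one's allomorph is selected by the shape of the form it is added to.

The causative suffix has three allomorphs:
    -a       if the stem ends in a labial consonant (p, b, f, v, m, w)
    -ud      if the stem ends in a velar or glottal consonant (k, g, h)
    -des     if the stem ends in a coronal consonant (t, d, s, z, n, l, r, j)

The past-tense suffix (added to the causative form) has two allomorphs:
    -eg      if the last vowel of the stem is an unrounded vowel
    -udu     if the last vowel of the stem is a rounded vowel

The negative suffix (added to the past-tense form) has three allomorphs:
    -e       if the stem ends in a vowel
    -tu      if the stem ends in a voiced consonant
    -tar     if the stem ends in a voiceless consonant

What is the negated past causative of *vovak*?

The final consonant of *vovak* is /k/, which is velar/glottal, so the causative suffix is -ud, giving *vovakud*.
Since the last vowel of the causative form *vovakud* is /u/ (a rounded vowel), it takes -udu, giving *vovakududu*.
The past-tense form *vovakududu*: final sound = /u/, a vowel → -e → *vovakududue*.

vovakududue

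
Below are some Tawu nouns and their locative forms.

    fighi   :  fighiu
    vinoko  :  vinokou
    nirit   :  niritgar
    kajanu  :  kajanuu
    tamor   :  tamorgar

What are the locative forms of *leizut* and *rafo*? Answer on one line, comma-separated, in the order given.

leizutgar, rafou

The alternation tracks the final sound of the stem — -gar when the stem ends in a consonant (*nirit*, *tamor*); -u when the stem ends in a vowel (*fighi*, *vinoko*, *kajanu*).
*leizut* — final sound /t/ (a consonant) → -gar → *leizutgar*.
*rafo* — final sound /o/ (a vowel) → -u → *rafou*.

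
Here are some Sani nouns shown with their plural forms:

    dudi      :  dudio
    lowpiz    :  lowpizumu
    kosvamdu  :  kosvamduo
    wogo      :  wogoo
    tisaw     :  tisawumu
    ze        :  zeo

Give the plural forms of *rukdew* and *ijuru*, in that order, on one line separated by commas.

Looking at the final sound of each stem: -umu when the stem ends in a consonant (*lowpiz*, *tisaw*); -o when the stem ends in a vowel (*dudi*, *kosvamdu*, *wogo*, *ze*).
*rukdew*: final sound = /w/, a consonant → -umu → *rukdewumu*.
*ijuru*: final sound = /u/, a vowel → -o → *ijuruo*.

rukdewumu, ijuruo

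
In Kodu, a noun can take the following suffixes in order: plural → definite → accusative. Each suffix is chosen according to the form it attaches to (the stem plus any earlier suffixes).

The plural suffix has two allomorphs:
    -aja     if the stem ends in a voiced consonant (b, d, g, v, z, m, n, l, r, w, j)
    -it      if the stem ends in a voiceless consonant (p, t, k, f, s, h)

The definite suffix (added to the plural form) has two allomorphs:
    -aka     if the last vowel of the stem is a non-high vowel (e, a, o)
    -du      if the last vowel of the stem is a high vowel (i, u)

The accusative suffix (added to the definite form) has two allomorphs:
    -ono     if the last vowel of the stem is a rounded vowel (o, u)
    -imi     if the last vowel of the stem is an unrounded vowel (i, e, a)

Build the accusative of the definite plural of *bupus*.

bupusitduono

*bupus* — final consonant /s/ (voiceless) → -it → *bupusit*.
The plural form *bupusit*: last vowel = /i/, a high vowel → -du → *bupusitdu*.
The definite form *bupusitdu*: last vowel = /u/, a rounded vowel → -ono → *bupusitduono*.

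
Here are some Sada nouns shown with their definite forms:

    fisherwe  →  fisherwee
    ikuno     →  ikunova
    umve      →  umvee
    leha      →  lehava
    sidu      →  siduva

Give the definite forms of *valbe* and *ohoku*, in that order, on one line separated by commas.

valbee, ohokuva

Looking at the last vowel of each stem: -e when the last vowel of the stem is a front vowel (*fisherwe*, *umve*); -va when the last vowel of the stem is a back vowel (*ikuno*, *leha*, *sidu*).
*valbe* — last vowel /e/ (a front vowel) → -e → *valbee*.
*ohoku* — last vowel /u/ (a back vowel) → -va → *ohokuva*.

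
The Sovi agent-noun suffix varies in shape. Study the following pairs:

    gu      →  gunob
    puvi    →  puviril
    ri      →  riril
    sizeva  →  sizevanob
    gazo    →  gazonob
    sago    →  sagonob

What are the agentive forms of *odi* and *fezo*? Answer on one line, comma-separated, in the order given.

Looking at the last vowel of each stem: -ril when the last vowel of the stem is a front vowel (*puvi*, *ri*); -nob when the last vowel of the stem is a back vowel (*gu*, *sizeva*, *gazo*, *sago*).
*odi* — last vowel /i/ (a front vowel) → -ril → *odiril*.
Since the last vowel of *fezo* is /o/ (a back vowel), it takes -nob, giving *fezonob*.

odiril, fezonob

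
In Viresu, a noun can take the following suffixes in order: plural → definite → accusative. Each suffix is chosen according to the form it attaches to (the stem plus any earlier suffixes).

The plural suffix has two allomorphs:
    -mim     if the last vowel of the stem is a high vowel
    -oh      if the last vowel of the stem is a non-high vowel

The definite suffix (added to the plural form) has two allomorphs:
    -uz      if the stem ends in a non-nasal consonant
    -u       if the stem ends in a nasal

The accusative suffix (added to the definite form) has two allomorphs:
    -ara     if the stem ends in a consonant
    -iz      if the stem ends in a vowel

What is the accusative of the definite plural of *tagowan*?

*tagowan* — last vowel /a/ (a non-high vowel) → -oh → *tagowanoh*.
The plural form *tagowanoh*: final consonant = /h/, non-nasal → -uz → *tagowanohuz*.
Since the final sound of the definite form *tagowanohuz* is /z/ (a consonant), it takes -ara, giving *tagowanohuzara*.

tagowanohuzara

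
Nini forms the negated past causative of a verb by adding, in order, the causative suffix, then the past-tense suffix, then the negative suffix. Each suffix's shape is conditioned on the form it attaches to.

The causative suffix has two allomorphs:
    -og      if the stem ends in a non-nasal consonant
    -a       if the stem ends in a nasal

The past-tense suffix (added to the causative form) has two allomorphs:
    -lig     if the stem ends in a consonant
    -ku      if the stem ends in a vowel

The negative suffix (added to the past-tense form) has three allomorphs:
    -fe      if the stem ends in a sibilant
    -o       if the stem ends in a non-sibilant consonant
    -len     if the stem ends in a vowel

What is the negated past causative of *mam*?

*mam* — final consonant /m/ (a nasal) → -a → *mama*.
The causative form *mama*: final sound = /a/, a vowel → -ku → *mamaku*.
The past-tense form *mamaku* — final sound /u/ (a vowel) → -len → *mamakulen*.

mamakulen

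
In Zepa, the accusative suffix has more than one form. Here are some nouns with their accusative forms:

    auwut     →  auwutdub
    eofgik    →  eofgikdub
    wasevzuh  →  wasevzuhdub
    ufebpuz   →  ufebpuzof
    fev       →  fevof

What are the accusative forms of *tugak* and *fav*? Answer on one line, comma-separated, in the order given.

tugakdub, favof

The alternation tracks the final consonant of the stem — -dub when the stem ends in a voiceless consonant (*auwut*, *eofgik*, *wasevzuh*); -of when the stem ends in a voiced consonant (*ufebpuz*, *fev*).
The final consonant of *tugak* is /k/, which is voiceless, so the suffix is -dub, giving *tugakdub*.
Since the final consonant of *fav* is /v/ (voiced), it takes -of, giving *favof*.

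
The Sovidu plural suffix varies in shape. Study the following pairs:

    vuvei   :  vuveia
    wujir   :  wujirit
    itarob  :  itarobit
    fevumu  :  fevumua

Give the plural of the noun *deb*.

The pattern is consonant vs. vowel: -it when the stem ends in a consonant (*wujir*, *itarob*); -a when the stem ends in a vowel (*vuvei*, *fevumu*).
*deb* — final sound /b/ (a consonant) → -it → *debit*.

debit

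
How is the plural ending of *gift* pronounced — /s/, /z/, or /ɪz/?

The stem *gift* ends in a voiceless non-sibilant consonant.
The plural suffix surfaces as /ɪz/ after sibilants, /s/ after other voiceless consonants, and /z/ after other voiced sounds.
So the plural -s on *gift* is pronounced /s/.

/s/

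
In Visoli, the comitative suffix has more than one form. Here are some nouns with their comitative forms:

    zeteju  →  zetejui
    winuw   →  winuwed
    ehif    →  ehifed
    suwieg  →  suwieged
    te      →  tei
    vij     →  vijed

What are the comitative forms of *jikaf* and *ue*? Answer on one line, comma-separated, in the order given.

The pattern is consonant vs. vowel: -ed when the stem ends in a consonant (*winuw*, *ehif*, *suwieg*, *vij*); -i when the stem ends in a vowel (*zeteju*, *te*).
The final sound of *jikaf* is /f/, which is a consonant, so the suffix is -ed, giving *jikafed*.
Since the final sound of *ue* is /e/ (a vowel), it takes -i, giving *uei*.

jikafed, uei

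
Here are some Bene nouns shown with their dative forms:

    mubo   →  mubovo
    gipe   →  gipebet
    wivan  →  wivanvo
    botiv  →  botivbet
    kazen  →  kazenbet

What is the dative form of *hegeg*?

Looking at the last vowel of each stem: -bet when the last vowel of the stem is a front vowel (*gipe*, *botiv*, *kazen*); -vo when the last vowel of the stem is a back vowel (*mubo*, *wivan*).
Since the last vowel of *hegeg* is /e/ (a front vowel), it takes -bet, giving *hegegbet*.

hegegbet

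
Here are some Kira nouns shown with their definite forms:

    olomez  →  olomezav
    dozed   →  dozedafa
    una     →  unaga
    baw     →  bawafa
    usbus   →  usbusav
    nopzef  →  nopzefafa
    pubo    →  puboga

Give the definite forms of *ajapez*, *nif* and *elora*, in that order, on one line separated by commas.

Looking at the final sound of each stem: -av when the stem ends in a sibilant (*olomez*, *usbus*); -afa when the stem ends in a non-sibilant consonant (*dozed*, *baw*, *nopzef*); -ga when the stem ends in a vowel (*una*, *pubo*).
Since the final sound of *ajapez* is /z/ (a sibilant), it takes -av, giving *ajapezav*.
*nif*: final sound = /f/, a non-sibilant consonant → -afa → *nifafa*.
Since the final sound of *elora* is /a/ (a vowel), it takes -ga, giving *eloraga*.

ajapezav, nifafa, eloraga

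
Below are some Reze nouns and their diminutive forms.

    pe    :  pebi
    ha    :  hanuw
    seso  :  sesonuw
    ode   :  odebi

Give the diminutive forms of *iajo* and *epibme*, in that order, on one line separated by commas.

Looking at the last vowel of each stem: -bi when the last vowel of the stem is a front vowel (*pe*, *ode*); -nuw when the last vowel of the stem is a back vowel (*ha*, *seso*).
The last vowel of *iajo* is /o/, which is a back vowel, so the suffix is -nuw, giving *iajonuw*.
*epibme* — last vowel /e/ (a front vowel) → -bi → *epibmebi*.

iajonuw, epibmebi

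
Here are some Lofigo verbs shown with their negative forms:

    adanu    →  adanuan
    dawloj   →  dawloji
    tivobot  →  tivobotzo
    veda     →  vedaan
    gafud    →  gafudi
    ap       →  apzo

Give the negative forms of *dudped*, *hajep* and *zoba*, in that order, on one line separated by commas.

dudpedi, hajepzo, zobaan

Looking at the final sound of each stem: -zo when the stem ends in a voiceless consonant (*tivobot*, *ap*); -i when the stem ends in a voiced consonant (*dawloj*, *gafud*); -an when the stem ends in a vowel (*adanu*, *veda*).
*dudped* — final sound /d/ (a voiced consonant) → -i → *dudpedi*.
*hajep* — final sound /p/ (a voiceless consonant) → -zo → *hajepzo*.
*zoba* — final sound /a/ (a vowel) → -an → *zobaan*.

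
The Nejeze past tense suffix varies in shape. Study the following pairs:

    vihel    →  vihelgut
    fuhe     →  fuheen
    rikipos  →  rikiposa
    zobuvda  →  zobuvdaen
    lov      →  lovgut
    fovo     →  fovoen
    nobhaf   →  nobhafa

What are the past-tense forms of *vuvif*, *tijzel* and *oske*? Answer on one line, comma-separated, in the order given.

vuvifa, tijzelgut, oskeen

Looking at the final sound of each stem: -a when the stem ends in a voiceless consonant (*rikipos*, *nobhaf*); -gut when the stem ends in a voiced consonant (*vihel*, *lov*); -en when the stem ends in a vowel (*fuhe*, *zobuvda*, *fovo*).
The final sound of *vuvif* is /f/, which is a voiceless consonant, so the suffix is -a, giving *vuvifa*.
*tijzel*: final sound = /l/, a voiced consonant → -gut → *tijzelgut*.
The final sound of *oske* is /e/, which is a vowel, so the suffix is -en, giving *oskeen*.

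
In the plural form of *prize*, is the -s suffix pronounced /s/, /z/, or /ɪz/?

/ɪz/

The stem *prize* ends in a sibilant (/s, z, ʃ, ʒ, tʃ, dʒ/).
The plural suffix surfaces as /ɪz/ after sibilants, /s/ after other voiceless consonants, and /z/ after other voiced sounds.
So the plural -s on *prize* is pronounced /ɪz/.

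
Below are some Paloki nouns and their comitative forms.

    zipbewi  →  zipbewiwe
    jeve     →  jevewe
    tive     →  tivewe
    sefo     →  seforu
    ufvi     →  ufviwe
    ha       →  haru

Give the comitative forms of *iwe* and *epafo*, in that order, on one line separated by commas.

iwewe, epaforu

The suffix is conditioned by the last vowel: -we when the last vowel of the stem is a front vowel (*zipbewi*, *jeve*, *tive*, *ufvi*); -ru when the last vowel of the stem is a back vowel (*sefo*, *ha*).
Since the last vowel of *iwe* is /e/ (a front vowel), it takes -we, giving *iwewe*.
*epafo*: last vowel = /o/, a back vowel → -ru → *epaforu*.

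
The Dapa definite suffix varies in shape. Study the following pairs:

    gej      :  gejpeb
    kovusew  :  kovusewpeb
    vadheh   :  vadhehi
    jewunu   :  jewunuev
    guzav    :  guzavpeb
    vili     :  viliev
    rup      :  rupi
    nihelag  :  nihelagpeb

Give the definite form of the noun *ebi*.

Looking at the final sound of each stem: -i when the stem ends in a voiceless consonant (*vadheh*, *rup*); -peb when the stem ends in a voiced consonant (*gej*, *kovusew*, *guzav*, *nihelag*); -ev when the stem ends in a vowel (*jewunu*, *vili*).
The final sound of *ebi* is /i/, which is a vowel, so the suffix is -ev, giving *ebiev*.

ebiev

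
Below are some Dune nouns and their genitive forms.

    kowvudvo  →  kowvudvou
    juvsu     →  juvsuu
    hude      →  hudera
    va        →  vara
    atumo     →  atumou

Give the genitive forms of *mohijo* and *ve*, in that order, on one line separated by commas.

mohijou, vera

The alternation tracks the last vowel of the stem — -u when the last vowel of the stem is a rounded vowel (*kowvudvo*, *juvsu*, *atumo*); -ra when the last vowel of the stem is an unrounded vowel (*hude*, *va*).
The last vowel of *mohijo* is /o/, which is a rounded vowel, so the suffix is -u, giving *mohijou*.
Since the last vowel of *ve* is /e/ (an unrounded vowel), it takes -ra, giving *vera*.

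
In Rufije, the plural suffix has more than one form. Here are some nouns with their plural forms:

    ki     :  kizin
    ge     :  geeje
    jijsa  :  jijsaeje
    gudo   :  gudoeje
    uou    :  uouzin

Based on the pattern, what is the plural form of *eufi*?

Looking at the last vowel of each stem: -zin when the last vowel of the stem is a high vowel (*ki*, *uou*); -eje when the last vowel of the stem is a non-high vowel (*ge*, *jijsa*, *gudo*).
Since the last vowel of *eufi* is /i/ (a high vowel), it takes -zin, giving *eufizin*.

eufizin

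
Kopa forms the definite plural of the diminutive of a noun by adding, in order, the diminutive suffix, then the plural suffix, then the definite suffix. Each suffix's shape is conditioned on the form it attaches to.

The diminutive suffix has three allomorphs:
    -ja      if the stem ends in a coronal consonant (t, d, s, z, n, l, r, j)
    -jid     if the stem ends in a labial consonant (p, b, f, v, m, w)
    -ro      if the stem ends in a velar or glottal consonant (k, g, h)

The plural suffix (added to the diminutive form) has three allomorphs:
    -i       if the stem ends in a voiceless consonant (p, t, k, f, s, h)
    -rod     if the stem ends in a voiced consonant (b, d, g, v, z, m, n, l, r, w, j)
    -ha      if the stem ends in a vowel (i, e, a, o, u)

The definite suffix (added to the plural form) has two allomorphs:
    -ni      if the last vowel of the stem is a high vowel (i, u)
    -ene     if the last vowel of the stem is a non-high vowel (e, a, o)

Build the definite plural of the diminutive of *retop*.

*retop*: final consonant = /p/, labial → -jid → *retopjid*.
The final sound of the diminutive form *retopjid* is /d/, which is a voiced consonant, so the plural suffix is -rod, giving *retopjidrod*.
The plural form *retopjidrod* — last vowel /o/ (a non-high vowel) → -ene → *retopjidrodene*.

retopjidrodene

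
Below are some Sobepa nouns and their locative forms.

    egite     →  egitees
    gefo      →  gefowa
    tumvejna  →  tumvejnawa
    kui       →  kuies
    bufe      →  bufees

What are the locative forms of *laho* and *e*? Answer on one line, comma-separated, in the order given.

Looking at the last vowel of each stem: -es when the last vowel of the stem is a front vowel (*egite*, *kui*, *bufe*); -wa when the last vowel of the stem is a back vowel (*gefo*, *tumvejna*).
Since the last vowel of *laho* is /o/ (a back vowel), it takes -wa, giving *lahowa*.
*e*: last vowel = /e/, a front vowel → -es → *ees*.

lahowa, ees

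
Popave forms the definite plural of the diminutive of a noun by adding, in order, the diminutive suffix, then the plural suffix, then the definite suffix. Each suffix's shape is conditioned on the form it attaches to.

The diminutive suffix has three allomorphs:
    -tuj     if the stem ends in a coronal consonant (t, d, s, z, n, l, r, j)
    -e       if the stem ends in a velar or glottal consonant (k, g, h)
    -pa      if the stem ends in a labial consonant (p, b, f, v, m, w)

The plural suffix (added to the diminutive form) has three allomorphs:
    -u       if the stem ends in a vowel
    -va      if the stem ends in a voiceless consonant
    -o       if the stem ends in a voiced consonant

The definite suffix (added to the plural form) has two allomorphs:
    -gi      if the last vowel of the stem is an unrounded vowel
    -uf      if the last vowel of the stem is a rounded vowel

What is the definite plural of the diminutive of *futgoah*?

futgoaheuuf

*futgoah* — final consonant /h/ (velar/glottal) → -e → *futgoahe*.
Since the final sound of the diminutive form *futgoahe* is /e/ (a vowel), it takes -u, giving *futgoaheu*.
The plural form *futgoaheu* — last vowel /u/ (a rounded vowel) → -uf → *futgoaheuuf*.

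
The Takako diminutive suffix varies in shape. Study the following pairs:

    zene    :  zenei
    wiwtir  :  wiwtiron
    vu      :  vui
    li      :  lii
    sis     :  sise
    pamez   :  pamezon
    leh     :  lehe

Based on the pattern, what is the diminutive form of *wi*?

wii

The pattern is voicing of the final sound: -e when the stem ends in a voiceless consonant (*sis*, *leh*); -on when the stem ends in a voiced consonant (*wiwtir*, *pamez*); -i when the stem ends in a vowel (*zene*, *vu*, *li*).
*wi*: final sound = /i/, a vowel → -i → *wii*.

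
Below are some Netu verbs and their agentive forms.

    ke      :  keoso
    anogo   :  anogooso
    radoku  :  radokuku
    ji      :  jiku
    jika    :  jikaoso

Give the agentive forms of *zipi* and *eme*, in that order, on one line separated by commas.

The pattern is height harmony: -ku when the last vowel of the stem is a high vowel (*radoku*, *ji*); -oso when the last vowel of the stem is a non-high vowel (*ke*, *anogo*, *jika*).
*zipi* — last vowel /i/ (a high vowel) → -ku → *zipiku*.
*eme*: last vowel = /e/, a non-high vowel → -oso → *emeoso*.

zipiku, emeoso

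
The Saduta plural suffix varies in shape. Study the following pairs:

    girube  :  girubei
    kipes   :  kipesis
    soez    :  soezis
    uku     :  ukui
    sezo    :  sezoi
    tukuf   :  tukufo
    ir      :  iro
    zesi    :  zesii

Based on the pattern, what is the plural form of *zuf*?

zufo

Looking at the final sound of each stem: -is when the stem ends in a sibilant (*kipes*, *soez*); -o when the stem ends in a non-sibilant consonant (*tukuf*, *ir*); -i when the stem ends in a vowel (*girube*, *uku*, *sezo*, *zesi*).
*zuf*: final sound = /f/, a non-sibilant consonant → -o → *zufo*.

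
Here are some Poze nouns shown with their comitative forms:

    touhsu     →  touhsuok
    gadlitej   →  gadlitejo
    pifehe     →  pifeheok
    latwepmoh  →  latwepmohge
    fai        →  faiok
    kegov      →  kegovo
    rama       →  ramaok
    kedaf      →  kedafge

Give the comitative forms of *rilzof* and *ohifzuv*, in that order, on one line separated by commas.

rilzofge, ohifzuvo

The suffix is conditioned by the final sound: -ge when the stem ends in a voiceless consonant (*latwepmoh*, *kedaf*); -o when the stem ends in a voiced consonant (*gadlitej*, *kegov*); -ok when the stem ends in a vowel (*touhsu*, *pifehe*, *fai*, *rama*).
*rilzof*: final sound = /f/, a voiceless consonant → -ge → *rilzofge*.
Since the final sound of *ohifzuv* is /v/ (a voiced consonant), it takes -o, giving *ohifzuvo*.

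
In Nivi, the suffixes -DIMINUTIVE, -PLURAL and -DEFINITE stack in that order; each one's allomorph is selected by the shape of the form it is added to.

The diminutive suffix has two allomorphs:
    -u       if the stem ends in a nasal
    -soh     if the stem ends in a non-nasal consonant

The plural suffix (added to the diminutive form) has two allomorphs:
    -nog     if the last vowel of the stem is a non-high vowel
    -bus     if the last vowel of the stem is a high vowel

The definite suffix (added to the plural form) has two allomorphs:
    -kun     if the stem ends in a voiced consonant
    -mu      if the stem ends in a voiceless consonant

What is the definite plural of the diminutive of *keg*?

*keg*: final consonant = /g/, non-nasal → -soh → *kegsoh*.
The last vowel of the diminutive form *kegsoh* is /o/, which is a non-high vowel, so the plural suffix is -nog, giving *kegsohnog*.
The plural form *kegsohnog*: final consonant = /g/, voiced → -kun → *kegsohnogkun*.

kegsohnogkun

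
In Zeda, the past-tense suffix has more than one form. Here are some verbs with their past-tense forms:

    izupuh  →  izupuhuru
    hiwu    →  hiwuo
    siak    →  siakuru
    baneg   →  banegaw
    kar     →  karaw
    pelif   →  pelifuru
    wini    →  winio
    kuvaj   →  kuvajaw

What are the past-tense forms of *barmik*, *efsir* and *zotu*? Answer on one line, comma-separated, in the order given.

barmikuru, efsiraw, zotuo

The suffix is conditioned by the final sound: -uru when the stem ends in a voiceless consonant (*izupuh*, *siak*, *pelif*); -aw when the stem ends in a voiced consonant (*baneg*, *kar*, *kuvaj*); -o when the stem ends in a vowel (*hiwu*, *wini*).
Since the final sound of *barmik* is /k/ (a voiceless consonant), it takes -uru, giving *barmikuru*.
*efsir*: final sound = /r/, a voiced consonant → -aw → *efsiraw*.
Since the final sound of *zotu* is /u/ (a vowel), it takes -o, giving *zotuo*.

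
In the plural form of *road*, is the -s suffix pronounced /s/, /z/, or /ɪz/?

/z/

The stem *road* ends in a voiced non-sibilant sound.
The plural suffix surfaces as /ɪz/ after sibilants, /s/ after other voiceless consonants, and /z/ after other voiced sounds.
So the plural -s on *road* is pronounced /z/.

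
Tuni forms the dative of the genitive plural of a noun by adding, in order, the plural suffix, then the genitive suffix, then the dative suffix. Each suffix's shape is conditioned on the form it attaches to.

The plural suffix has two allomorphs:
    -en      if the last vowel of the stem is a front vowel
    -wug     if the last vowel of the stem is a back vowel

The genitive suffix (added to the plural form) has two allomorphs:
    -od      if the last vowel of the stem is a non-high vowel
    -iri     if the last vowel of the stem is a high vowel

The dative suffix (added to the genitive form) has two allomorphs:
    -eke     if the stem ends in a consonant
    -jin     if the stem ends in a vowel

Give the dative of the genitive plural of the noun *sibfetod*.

sibfetodwugirijin

*sibfetod*: last vowel = /o/, a back vowel → -wug → *sibfetodwug*.
Since the last vowel of the plural form *sibfetodwug* is /u/ (a high vowel), it takes -iri, giving *sibfetodwugiri*.
The genitive form *sibfetodwugiri* — final sound /i/ (a vowel) → -jin → *sibfetodwugirijin*.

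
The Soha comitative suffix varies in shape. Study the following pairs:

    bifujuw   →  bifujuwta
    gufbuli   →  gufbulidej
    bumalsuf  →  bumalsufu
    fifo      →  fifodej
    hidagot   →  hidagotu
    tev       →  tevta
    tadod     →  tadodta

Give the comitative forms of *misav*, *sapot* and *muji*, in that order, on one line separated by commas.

The suffix is conditioned by the final sound: -u when the stem ends in a voiceless consonant (*bumalsuf*, *hidagot*); -ta when the stem ends in a voiced consonant (*bifujuw*, *tev*, *tadod*); -dej when the stem ends in a vowel (*gufbuli*, *fifo*).
The final sound of *misav* is /v/, which is a voiced consonant, so the suffix is -ta, giving *misavta*.
Since the final sound of *sapot* is /t/ (a voiceless consonant), it takes -u, giving *sapotu*.
*muji*: final sound = /i/, a vowel → -dej → *mujidej*.

misavta, sapotu, mujidej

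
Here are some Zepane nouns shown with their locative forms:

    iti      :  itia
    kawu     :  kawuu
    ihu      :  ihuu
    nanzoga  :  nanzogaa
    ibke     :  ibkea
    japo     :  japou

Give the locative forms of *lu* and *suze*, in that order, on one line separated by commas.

luu, suzea

The suffix is conditioned by the last vowel: -u when the last vowel of the stem is a rounded vowel (*kawu*, *ihu*, *japo*); -a when the last vowel of the stem is an unrounded vowel (*iti*, *nanzoga*, *ibke*).
*lu*: last vowel = /u/, a rounded vowel → -u → *luu*.
Since the last vowel of *suze* is /e/ (an unrounded vowel), it takes -a, giving *suzea*.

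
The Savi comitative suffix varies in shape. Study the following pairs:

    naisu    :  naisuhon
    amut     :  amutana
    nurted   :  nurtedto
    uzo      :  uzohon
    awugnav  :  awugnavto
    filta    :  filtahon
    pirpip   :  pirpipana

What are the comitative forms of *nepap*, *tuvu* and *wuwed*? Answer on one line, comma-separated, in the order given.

The suffix is conditioned by the final sound: -ana when the stem ends in a voiceless consonant (*amut*, *pirpip*); -to when the stem ends in a voiced consonant (*nurted*, *awugnav*); -hon when the stem ends in a vowel (*naisu*, *uzo*, *filta*).
*nepap* — final sound /p/ (a voiceless consonant) → -ana → *nepapana*.
*tuvu*: final sound = /u/, a vowel → -hon → *tuvuhon*.
Since the final sound of *wuwed* is /d/ (a voiced consonant), it takes -to, giving *wuwedto*.

nepapana, tuvuhon, wuwedto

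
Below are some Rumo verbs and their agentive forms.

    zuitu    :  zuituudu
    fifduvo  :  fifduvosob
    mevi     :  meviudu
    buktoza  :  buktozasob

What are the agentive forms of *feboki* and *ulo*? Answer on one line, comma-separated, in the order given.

febokiudu, ulosob

The pattern is height harmony: -udu when the last vowel of the stem is a high vowel (*zuitu*, *mevi*); -sob when the last vowel of the stem is a non-high vowel (*fifduvo*, *buktoza*).
*feboki*: last vowel = /i/, a high vowel → -udu → *febokiudu*.
The last vowel of *ulo* is /o/, which is a non-high vowel, so the suffix is -sob, giving *ulosob*.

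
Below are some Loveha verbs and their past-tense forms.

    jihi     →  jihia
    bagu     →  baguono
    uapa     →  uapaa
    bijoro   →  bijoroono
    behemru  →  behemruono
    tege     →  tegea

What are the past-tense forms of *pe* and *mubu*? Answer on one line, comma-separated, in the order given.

The alternation tracks the last vowel of the stem — -ono when the last vowel of the stem is a rounded vowel (*bagu*, *bijoro*, *behemru*); -a when the last vowel of the stem is an unrounded vowel (*jihi*, *uapa*, *tege*).
*pe* — last vowel /e/ (an unrounded vowel) → -a → *pea*.
Since the last vowel of *mubu* is /u/ (a rounded vowel), it takes -ono, giving *mubuono*.

pea, mubuono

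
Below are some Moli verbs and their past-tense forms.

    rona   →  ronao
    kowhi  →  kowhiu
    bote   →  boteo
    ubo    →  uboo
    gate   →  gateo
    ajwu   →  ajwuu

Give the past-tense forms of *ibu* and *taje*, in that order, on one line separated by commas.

ibuu, tajeo

Looking at the last vowel of each stem: -u when the last vowel of the stem is a high vowel (*kowhi*, *ajwu*); -o when the last vowel of the stem is a non-high vowel (*rona*, *bote*, *ubo*, *gate*).
*ibu*: last vowel = /u/, a high vowel → -u → *ibuu*.
Since the last vowel of *taje* is /e/ (a non-high vowel), it takes -o, giving *tajeo*.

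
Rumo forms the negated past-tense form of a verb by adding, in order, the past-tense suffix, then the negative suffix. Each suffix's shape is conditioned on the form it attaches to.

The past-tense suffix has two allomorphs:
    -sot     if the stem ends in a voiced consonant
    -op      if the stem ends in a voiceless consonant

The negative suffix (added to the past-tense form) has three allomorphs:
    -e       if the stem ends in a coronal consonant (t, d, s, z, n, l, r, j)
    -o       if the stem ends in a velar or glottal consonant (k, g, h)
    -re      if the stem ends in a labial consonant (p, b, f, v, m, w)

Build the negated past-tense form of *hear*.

hearsote

*hear*: final consonant = /r/, voiced → -sot → *hearsot*.
The final consonant of the past-tense form *hearsot* is /t/, which is coronal, so the negative suffix is -e, giving *hearsote*.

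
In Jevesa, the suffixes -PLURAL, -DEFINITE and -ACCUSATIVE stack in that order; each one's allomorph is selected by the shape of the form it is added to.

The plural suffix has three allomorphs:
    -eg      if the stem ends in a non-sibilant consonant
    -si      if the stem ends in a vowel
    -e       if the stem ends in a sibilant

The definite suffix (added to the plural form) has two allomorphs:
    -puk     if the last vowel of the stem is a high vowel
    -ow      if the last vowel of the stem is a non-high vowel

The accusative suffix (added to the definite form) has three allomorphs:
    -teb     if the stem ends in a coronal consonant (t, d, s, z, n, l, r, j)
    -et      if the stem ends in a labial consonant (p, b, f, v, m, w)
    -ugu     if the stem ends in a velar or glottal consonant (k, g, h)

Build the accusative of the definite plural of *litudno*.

litudnosipukugu

*litudno*: final sound = /o/, a vowel → -si → *litudnosi*.
Since the last vowel of the plural form *litudnosi* is /i/ (a high vowel), it takes -puk, giving *litudnosipuk*.
Since the final consonant of the definite form *litudnosipuk* is /k/ (velar/glottal), it takes -ugu, giving *litudnosipukugu*.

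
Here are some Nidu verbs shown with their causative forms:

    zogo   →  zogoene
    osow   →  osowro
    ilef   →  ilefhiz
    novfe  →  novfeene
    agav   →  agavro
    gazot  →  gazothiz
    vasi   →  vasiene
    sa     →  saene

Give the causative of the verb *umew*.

The alternation tracks the final sound of the stem — -hiz when the stem ends in a voiceless consonant (*ilef*, *gazot*); -ro when the stem ends in a voiced consonant (*osow*, *agav*); -ene when the stem ends in a vowel (*zogo*, *novfe*, *vasi*, *sa*).
Since the final sound of *umew* is /w/ (a voiced consonant), it takes -ro, giving *umewro*.

umewro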